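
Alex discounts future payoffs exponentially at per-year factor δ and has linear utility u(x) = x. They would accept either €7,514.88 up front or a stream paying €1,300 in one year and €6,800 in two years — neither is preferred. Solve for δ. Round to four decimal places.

The stream is worth 1300δ + 6800δ² today, so 1300δ + 6800δ² = 7514.88.
That is, 6800δ² + 1300δ − 7514.88 = 0, a quadratic in δ.
The positive root is δ = [−1300 + √(1300² + 4·6800·7514.88)] / (2·6800) = (−1300 + 14356.000)/13600 ≈ 0.9600.

δ ≈ 0.9600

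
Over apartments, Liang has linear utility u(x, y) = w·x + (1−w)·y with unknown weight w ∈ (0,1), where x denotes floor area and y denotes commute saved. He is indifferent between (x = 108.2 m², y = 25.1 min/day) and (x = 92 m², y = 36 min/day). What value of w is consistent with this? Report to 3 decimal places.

Indifference: w·108.2 + (1−w)·25.1 = w·92 + (1−w)·36.
Rearranging, 16.2·w − 10.9·(1−w) = 0.
So w/(1−w) = 10.9/16.2 = 0.6728, giving w = 10.9/(16.2+10.9) = 0.402.

w = 0.402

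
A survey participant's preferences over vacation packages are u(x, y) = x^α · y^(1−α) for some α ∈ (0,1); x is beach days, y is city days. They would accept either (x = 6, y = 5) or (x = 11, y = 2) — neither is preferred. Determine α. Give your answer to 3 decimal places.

The Cobb–Douglas utilities coincide, so 6^α·5^(1−α) = 11^α·2^(1−α).
(6/11)^α = (2/5)^(1−α); take logs: α·ln(6/11) = (1−α)·ln(2/5), i.e. α·-0.606136 = (1−α)·-0.916291.
So α/(1−α) = (-0.916291)/(-0.606136) = 1.511692, and α = 1.511692/2.511692 ≈ 0.602.

α ≈ 0.602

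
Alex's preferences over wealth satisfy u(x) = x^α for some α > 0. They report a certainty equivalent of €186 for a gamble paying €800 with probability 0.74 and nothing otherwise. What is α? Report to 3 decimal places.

α ≈ 0.206

Since u(0) = 0, the lottery's EU is 0.74·800^α.
Equating: 186^α = 0.74·800^α, i.e. 0.2325^α = 0.74.
Take logs: α = ln 0.74 / ln(186/800) ≈ 0.20640.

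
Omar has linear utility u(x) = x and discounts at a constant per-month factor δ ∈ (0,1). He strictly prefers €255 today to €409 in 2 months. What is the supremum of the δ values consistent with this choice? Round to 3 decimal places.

Comparing present values: 255 > δ^2·409.
Hence δ^2 < 255/409 = 0.62347, and x ↦ x^(1/2) is increasing on (0,∞).
δ < 0.62347^(1/2) = 0.790.

δ < 0.790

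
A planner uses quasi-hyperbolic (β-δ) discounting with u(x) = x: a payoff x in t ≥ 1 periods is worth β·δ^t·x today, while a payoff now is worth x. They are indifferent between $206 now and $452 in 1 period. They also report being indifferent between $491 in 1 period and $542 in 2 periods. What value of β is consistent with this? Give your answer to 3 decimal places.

The second indifference involves only future payoffs, so β cancels: β·δ^1·491 = β·δ^2·542, giving δ = 491/542 = 0.90590.
Substituting δ into 206 = β·δ·452: β = 206/(409.469) ≈ 0.503.

β ≈ 0.503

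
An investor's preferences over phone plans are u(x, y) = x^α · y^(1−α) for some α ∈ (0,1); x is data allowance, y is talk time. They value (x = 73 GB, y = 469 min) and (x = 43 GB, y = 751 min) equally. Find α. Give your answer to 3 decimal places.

Set the two utilities equal: 73^α·469^(1−α) = 43^α·751^(1−α).
(73/43)^α = (751/469)^(1−α); take logs: α·ln(73/43) = (1−α)·ln(751/469), i.e. α·0.529259 = (1−α)·0.470803.
So α/(1−α) = (0.470803)/(0.529259) = 0.889551, and α = 0.889551/1.889551 ≈ 0.471.

α ≈ 0.471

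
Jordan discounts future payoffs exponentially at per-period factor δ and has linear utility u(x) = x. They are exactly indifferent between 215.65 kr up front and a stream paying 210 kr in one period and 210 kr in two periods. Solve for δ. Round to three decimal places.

Present value of the stream is 210·δ + 210·δ². Indifference gives 210δ + 210δ² = 215.65.
That is, 210δ² + 210δ − 215.65 = 0, a quadratic in δ.
The positive root is δ = [−210 + √(210² + 4·210·215.65)] / (2·210) = (−210 + 474.601)/420 ≈ 0.630.

δ ≈ 0.630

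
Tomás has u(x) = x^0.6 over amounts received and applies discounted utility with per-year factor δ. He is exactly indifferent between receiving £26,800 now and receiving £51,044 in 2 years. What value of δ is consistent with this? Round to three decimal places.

δ ≈ 0.824

Indifference means u(26800) = δ^2 · u(51044), so δ^2 = u(26800)/u(51044).
Since u(x) = x^0.6, δ^2 = (26800/51044)^0.6 = 0.52504^0.6 = 0.67938.
So δ = 0.67938^(1/2) ≈ 0.824.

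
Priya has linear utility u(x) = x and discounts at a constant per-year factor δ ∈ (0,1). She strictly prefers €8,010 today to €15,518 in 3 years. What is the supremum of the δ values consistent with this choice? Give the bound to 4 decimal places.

Comparing present values: 8010 > δ^3·15518.
Hence δ^3 < 8010/15518 = 0.51617, and x ↦ x^(1/3) is increasing on (0,∞).
δ < (8010/15518)^(1/3) ≈ 0.8022.

δ < 0.8022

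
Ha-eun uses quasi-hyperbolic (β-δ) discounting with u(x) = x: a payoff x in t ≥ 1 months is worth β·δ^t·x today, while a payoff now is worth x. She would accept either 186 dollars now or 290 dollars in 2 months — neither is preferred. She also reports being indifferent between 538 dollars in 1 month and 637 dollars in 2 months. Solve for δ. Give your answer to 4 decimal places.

The second indifference involves only future payoffs, so β cancels: β·δ^1·538 = β·δ^2·637, giving δ = 538/637 = 0.84458.

δ ≈ 0.8446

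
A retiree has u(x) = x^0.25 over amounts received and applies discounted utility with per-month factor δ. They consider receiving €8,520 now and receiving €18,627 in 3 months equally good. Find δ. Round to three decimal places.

δ ≈ 0.937

Indifference means u(8520) = δ^3 · u(18627), so δ^3 = u(8520)/u(18627).
Since u(x) = x^0.25, δ^3 = (8520/18627)^0.25 = 0.45740^0.25 = 0.82238.
Hence δ = (0.82238)^(1/3) = 0.93690.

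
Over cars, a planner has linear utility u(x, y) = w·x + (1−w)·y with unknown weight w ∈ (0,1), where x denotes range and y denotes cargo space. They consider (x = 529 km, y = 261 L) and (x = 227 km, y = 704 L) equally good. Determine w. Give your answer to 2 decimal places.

w = 0.59

Indifference: w·529 + (1−w)·261 = w·227 + (1−w)·704.
Collecting terms: w·302 = (1−w)·443.
So w/(1−w) = 443/302 = 1.4669, giving w = 443/(302+443) = 0.59.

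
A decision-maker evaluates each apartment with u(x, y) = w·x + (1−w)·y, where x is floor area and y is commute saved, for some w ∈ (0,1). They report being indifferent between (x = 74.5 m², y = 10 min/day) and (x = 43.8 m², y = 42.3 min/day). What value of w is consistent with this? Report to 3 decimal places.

w = 0.513

Indifference: w·74.5 + (1−w)·10 = w·43.8 + (1−w)·42.3.
Collecting terms: w·30.7 = (1−w)·32.3.
Hence w = 32.3/(30.7+32.3) = 32.3/63 = 0.513.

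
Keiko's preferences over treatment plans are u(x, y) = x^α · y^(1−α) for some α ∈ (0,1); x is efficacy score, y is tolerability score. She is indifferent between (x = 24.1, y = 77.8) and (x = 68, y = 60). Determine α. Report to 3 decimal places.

α ≈ 0.200

The Cobb–Douglas utilities coincide, so 24.1^α·77.8^(1−α) = 68^α·60^(1−α).
Rearrange to (24.1/68)^α = (60/77.8)^(1−α) and take logs: α·-1.037296 = (1−α)·-0.259797.
Thus α·(-1.297093) = -0.259797, so α = -0.259797/-1.297093 ≈ 0.200.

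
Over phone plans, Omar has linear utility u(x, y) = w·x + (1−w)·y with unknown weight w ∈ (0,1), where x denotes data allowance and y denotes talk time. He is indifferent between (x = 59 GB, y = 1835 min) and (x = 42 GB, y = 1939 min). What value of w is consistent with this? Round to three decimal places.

w = 0.860

Equating utilities: w·59 + (1−w)·1835 = w·42 + (1−w)·1939.
Collecting terms: w·17 = (1−w)·104.
Hence w = 104/(17+104) = 104/121 = 0.860.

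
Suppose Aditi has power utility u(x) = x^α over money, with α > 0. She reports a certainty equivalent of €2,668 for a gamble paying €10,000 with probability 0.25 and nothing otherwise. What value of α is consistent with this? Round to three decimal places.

Since u(0) = 0, the lottery's EU is 0.25·10000^α.
Indifference: 2668^α = 0.25·10000^α, so (2668/10000)^α = 0.25.
Taking logs: α·ln(2668/10000) = ln(0.25), so α = -1.386294 / -1.321256 ≈ 1.049.

α ≈ 1.049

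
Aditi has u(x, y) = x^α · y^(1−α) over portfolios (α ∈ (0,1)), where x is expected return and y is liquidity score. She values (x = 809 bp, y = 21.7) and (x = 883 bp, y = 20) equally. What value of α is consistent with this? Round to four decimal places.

α ≈ 0.4824

Indifference: 809^α · 21.7^(1−α) = 883^α · 20^(1−α).
Rearrange to (809/883)^α = (20/21.7)^(1−α) and take logs: α·-0.0875263 = (1−α)·-0.0815800.
With A = -0.0875263 and B = -0.0815800: α·A = (1−α)·B, so α = B/(A+B) = -0.0815800/-0.1691063 ≈ 0.4824.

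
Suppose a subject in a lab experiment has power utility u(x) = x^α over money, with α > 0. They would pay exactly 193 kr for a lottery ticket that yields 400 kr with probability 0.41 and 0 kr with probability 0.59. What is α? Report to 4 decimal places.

α ≈ 1.2234

The lottery's expected utility is 0.41·u(400) + 0.59·u(0) = 0.41·400^α (since u(0) = 0 for α > 0).
Equating: 193^α = 0.41·400^α, i.e. 0.4825^α = 0.41.
Taking logs: α·ln(193/400) = ln(0.41), so α = -0.8915981 / -0.7287744 ≈ 1.2234.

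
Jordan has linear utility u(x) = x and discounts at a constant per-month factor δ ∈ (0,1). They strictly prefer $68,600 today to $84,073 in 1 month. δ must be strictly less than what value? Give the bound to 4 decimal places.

δ < 0.8160

The preference means 68600 > δ·84073.
So δ < 68600/84073 = 0.81596.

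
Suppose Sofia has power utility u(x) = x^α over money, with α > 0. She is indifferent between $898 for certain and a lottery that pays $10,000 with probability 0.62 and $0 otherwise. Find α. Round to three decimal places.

α ≈ 0.198

EU(lottery) = 0.62·10000^α + 0.38·0 = 0.62·10000^α.
Indifference: 898^α = 0.62·10000^α, so (898/10000)^α = 0.62.
α = ln(0.62) / ln(898/10000) = -0.478036/-2.410170 ≈ 0.198.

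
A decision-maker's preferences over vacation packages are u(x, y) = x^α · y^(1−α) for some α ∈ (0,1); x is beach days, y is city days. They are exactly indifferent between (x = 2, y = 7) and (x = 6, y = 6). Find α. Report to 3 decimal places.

The Cobb–Douglas utilities coincide, so 2^α·7^(1−α) = 6^α·6^(1−α).
Rearrange to (2/6)^α = (6/7)^(1−α) and take logs: α·-1.098612 = (1−α)·-0.154151.
Thus α·(-1.252763) = -0.154151, so α = -0.154151/-1.252763 ≈ 0.123.

α ≈ 0.123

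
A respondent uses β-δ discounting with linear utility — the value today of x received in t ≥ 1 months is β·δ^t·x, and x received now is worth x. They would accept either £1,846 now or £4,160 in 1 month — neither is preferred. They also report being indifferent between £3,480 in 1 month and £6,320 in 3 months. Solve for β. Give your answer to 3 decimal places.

β ≈ 0.598

From the later pair, β·δ^1·3480 = β·δ^3·6320; dividing through, δ^2 = 3480/6320 = 0.55063, so δ = 0.74205.
Now use the now-vs-future pair: 1846 = β·δ·4160 gives β = 1846/(0.74205·4160) ≈ 0.598.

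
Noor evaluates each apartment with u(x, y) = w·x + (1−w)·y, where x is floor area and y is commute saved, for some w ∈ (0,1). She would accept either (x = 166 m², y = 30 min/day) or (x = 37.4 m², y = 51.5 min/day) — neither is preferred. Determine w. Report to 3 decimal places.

w = 0.143

Indifference: w·166 + (1−w)·30 = w·37.4 + (1−w)·51.5.
w·(166−37.4) = (1−w)·(51.5−30), i.e. w·128.6 = (1−w)·21.5.
Hence w = 21.5/(128.6+21.5) = 21.5/150.1 = 0.143.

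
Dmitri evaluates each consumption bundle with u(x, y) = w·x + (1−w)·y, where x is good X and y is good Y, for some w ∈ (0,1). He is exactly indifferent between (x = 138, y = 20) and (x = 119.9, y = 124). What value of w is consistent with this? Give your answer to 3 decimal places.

Indifference: w·138 + (1−w)·20 = w·119.9 + (1−w)·124.
Collecting terms: w·18.1 = (1−w)·104.
Hence w = 104/(18.1+104) = 104/122.1 = 0.852.

w = 0.852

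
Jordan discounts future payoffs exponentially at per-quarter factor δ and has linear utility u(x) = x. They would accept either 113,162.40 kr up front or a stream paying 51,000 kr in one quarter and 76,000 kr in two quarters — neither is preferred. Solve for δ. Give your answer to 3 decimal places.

δ ≈ 0.930

Present value of the stream is 51000·δ + 76000·δ². Indifference gives 51000δ + 76000δ² = 113162.40.
So 76000δ² + 51000δ − 113162.40 = 0.
By the quadratic formula (taking the positive root), δ = (−51000 + √37002369600.00) / 152000 ≈ 0.930.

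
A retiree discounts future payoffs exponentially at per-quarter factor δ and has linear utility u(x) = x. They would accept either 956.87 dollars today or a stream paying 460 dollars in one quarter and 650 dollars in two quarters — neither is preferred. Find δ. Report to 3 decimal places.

δ ≈ 0.910

Equating present values: 956.87 = 460δ + 650δ².
Rearranged: 650δ² + 460δ − 956.87 = 0.
By the quadratic formula (taking the positive root), δ = (−460 + √2699462.00) / 1300 ≈ 0.910.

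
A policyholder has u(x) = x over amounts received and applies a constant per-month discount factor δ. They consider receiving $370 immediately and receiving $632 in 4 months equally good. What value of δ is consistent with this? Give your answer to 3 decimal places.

The payoff in 4 months is discounted by δ^4, so u(370) = δ^4·u(632) and δ^4 = u(370)/u(632).
With u(x) = x: δ^4 = 370/632 = 0.58544.
So δ = 0.58544^(1/4) ≈ 0.875.

δ ≈ 0.875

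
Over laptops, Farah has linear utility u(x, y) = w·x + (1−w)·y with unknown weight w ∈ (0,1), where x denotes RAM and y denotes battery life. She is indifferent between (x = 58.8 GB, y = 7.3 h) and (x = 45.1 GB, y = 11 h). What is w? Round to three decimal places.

w = 0.213

Indifference: w·58.8 + (1−w)·7.3 = w·45.1 + (1−w)·11.
Rearranging, 13.7·w − 3.7·(1−w) = 0.
The marginal rate of substitution is 3.7/13.7, so w = 3.7/(13.7+3.7) = 0.213.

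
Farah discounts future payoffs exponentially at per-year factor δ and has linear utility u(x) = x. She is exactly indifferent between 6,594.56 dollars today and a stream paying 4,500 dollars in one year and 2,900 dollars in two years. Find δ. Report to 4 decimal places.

Equating present values: 6594.56 = 4500δ + 2900δ².
So 2900δ² + 4500δ − 6594.56 = 0.
By the quadratic formula (taking the positive root), δ = (−4500 + √96746896.00) / 5800 ≈ 0.9200.

δ ≈ 0.9200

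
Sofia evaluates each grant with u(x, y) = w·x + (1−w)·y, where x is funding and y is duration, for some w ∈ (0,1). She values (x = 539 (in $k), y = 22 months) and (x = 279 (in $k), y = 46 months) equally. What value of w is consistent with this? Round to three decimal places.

w = 0.085

u(539,22) = u(279,46) means w·539 + (1−w)·22 = w·279 + (1−w)·46.
w·(539−279) = (1−w)·(46−22), i.e. w·260 = (1−w)·24.
So w/(1−w) = 24/260 = 0.0923, giving w = 24/(260+24) = 0.085.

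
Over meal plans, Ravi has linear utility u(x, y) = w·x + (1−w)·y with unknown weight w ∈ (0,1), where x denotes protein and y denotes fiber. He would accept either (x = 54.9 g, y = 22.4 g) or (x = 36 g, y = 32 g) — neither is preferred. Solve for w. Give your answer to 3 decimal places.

w = 0.337

Equating utilities: w·54.9 + (1−w)·22.4 = w·36 + (1−w)·32.
Collecting terms: w·18.9 = (1−w)·9.6.
So w/(1−w) = 9.6/18.9 = 0.5079, giving w = 9.6/(18.9+9.6) = 0.337.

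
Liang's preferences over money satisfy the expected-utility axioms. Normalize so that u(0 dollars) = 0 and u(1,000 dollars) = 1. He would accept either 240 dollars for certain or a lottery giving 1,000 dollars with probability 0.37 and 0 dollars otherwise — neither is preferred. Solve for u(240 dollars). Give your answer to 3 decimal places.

By the standard-gamble method, u(240 dollars) is just the indifference probability on the best outcome: 0.37.

0.370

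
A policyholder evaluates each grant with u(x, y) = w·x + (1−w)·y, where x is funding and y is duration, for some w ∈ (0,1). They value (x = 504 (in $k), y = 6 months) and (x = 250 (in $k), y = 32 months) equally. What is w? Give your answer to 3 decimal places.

u(504,6) = u(250,32) means w·504 + (1−w)·6 = w·250 + (1−w)·32.
Rearranging, 254·w − 26·(1−w) = 0.
The marginal rate of substitution is 26/254, so w = 26/(254+26) = 0.093.

w = 0.093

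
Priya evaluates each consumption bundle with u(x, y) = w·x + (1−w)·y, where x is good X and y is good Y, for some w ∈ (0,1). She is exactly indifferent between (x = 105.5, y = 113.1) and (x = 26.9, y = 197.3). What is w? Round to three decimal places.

w = 0.517

u(105.5,113.1) = u(26.9,197.3) means w·105.5 + (1−w)·113.1 = w·26.9 + (1−w)·197.3.
Collecting terms: w·78.6 = (1−w)·84.2.
The marginal rate of substitution is 84.2/78.6, so w = 84.2/(78.6+84.2) = 0.517.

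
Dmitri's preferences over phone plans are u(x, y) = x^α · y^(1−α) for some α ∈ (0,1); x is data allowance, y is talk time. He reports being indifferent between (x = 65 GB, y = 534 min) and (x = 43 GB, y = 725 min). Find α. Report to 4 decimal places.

α ≈ 0.4253

The Cobb–Douglas utilities coincide, so 65^α·534^(1−α) = 43^α·725^(1−α).
Taking logs: α·ln 65 + (1−α)·ln 534 = α·ln 43 + (1−α)·ln 725, i.e. α·0.4131872 = (1−α)·0.3057758.
With A = 0.4131872 and B = 0.3057758: α·A = (1−α)·B, so α = B/(A+B) = 0.3057758/0.7189630 ≈ 0.4253.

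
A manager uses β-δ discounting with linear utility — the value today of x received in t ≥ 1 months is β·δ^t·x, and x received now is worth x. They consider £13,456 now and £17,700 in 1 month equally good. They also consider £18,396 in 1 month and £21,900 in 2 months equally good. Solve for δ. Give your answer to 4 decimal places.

δ ≈ 0.8400

From the later pair, β·δ^1·18396 = β·δ^2·21900; dividing through, δ = 18396/21900 = 0.84000.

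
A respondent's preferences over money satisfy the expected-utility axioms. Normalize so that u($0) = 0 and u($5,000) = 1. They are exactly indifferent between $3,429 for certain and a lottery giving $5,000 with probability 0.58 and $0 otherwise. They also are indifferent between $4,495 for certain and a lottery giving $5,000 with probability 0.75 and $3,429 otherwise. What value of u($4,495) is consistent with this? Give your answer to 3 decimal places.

0.895

The first gamble pins u($3,429): it must equal 0.58·1 + 0.42·0 = 0.58.
Then u($4,495) = 0.75·u($5,000) + 0.25·u($3,429) = 0.75·1.00 + 0.25·0.58 = 0.8950.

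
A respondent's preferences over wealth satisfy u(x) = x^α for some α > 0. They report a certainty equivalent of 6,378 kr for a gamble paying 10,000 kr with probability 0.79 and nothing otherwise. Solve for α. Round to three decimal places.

α ≈ 0.524

EU(lottery) = 0.79·10000^α + 0.21·0 = 0.79·10000^α.
Equating: 6378^α = 0.79·10000^α, i.e. 0.6378^α = 0.79.
α = ln(0.79) / ln(6378/10000) = -0.235722/-0.449731 ≈ 0.524.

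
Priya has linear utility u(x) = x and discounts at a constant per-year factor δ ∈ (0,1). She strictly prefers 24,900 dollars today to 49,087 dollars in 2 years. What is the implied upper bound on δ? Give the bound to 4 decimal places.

δ < 0.7122

Comparing present values: 24900 > δ^2·49087.
Hence δ^2 < 24900/49087 = 0.50726, and x ↦ x^(1/2) is increasing on (0,∞).
δ < 0.50726^(1/2) = 0.7122.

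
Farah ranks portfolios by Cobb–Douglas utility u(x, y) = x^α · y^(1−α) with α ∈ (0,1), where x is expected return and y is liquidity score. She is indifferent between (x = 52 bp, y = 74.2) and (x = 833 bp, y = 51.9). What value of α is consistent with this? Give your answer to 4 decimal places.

The Cobb–Douglas utilities coincide, so 52^α·74.2^(1−α) = 833^α·51.9^(1−α).
(52/833)^α = (51.9/74.2)^(1−α); take logs: α·ln(52/833) = (1−α)·ln(51.9/74.2), i.e. α·-2.7737899 = (1−α)·-0.3574454.
Thus α·(-3.1312353) = -0.3574454, so α = -0.3574454/-3.1312353 ≈ 0.1142.

α ≈ 0.1142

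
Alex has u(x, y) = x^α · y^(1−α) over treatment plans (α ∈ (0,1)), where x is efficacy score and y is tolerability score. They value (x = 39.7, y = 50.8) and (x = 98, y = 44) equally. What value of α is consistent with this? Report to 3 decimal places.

The Cobb–Douglas utilities coincide, so 39.7^α·50.8^(1−α) = 98^α·44^(1−α).
Taking logs: α·ln 39.7 + (1−α)·ln 50.8 = α·ln 98 + (1−α)·ln 44, i.e. α·-0.903616 = (1−α)·-0.143707.
So α/(1−α) = (-0.143707)/(-0.903616) = 0.159035, and α = 0.159035/1.159035 ≈ 0.137.

α ≈ 0.137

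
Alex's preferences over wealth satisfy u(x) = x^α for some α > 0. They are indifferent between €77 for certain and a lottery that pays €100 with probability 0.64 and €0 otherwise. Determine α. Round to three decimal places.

Since u(0) = 0, the lottery's EU is 0.64·100^α.
Equating: 77^α = 0.64·100^α, i.e. 0.7700^α = 0.64.
Take logs: α = ln 0.64 / ln(77/100) ≈ 1.70753.

α ≈ 1.708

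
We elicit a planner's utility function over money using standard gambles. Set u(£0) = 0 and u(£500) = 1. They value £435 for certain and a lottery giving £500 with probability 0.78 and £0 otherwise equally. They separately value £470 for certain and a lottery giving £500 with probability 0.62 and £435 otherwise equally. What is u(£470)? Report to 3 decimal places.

0.916

From the first indifference, u(£435) = 0.78·u(£500) + 0.22·u(£0) = 0.78·1 + 0.22·0 = 0.78.
Chaining: u(£470) = 0.62·1.00 + 0.38·0.78 = 0.9164.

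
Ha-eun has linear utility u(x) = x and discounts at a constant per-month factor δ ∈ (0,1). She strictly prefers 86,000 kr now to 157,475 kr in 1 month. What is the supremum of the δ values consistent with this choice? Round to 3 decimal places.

δ < 0.546

Under u(x) = x this choice says 86000 > δ·157475.
Dividing through by 157475 gives δ < 0.54612.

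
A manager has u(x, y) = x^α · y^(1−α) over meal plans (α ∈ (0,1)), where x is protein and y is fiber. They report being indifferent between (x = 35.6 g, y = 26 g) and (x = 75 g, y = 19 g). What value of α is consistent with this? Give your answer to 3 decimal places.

Indifference: 35.6^α · 26^(1−α) = 75^α · 19^(1−α).
Rearrange to (35.6/75)^α = (19/26)^(1−α) and take logs: α·-0.745142 = (1−α)·-0.313658.
With A = -0.745142 and B = -0.313658: α·A = (1−α)·B, so α = B/(A+B) = -0.313658/-1.058800 ≈ 0.296.

α ≈ 0.296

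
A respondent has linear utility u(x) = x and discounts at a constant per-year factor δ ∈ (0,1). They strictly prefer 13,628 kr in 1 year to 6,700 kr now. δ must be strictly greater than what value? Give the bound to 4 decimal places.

δ > 0.4916

Comparing present values: 6700 < δ·13628.
Dividing through by 13628 gives δ > 0.49163.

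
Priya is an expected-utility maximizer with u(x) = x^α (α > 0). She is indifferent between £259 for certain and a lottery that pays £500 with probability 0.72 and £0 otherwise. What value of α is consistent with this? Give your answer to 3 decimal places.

α ≈ 0.499

The lottery's expected utility is 0.72·u(500) + 0.28·u(0) = 0.72·500^α (since u(0) = 0 for α > 0).
Equating: 259^α = 0.72·500^α, i.e. 0.5180^α = 0.72.
Take logs: α = ln 0.72 / ln(259/500) ≈ 0.49941.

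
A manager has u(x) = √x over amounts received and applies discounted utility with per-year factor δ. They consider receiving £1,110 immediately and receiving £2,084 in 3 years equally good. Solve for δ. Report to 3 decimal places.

The payoff in 3 years is discounted by δ^3, so u(1110) = δ^3·u(2084) and δ^3 = u(1110)/u(2084).
With u(x) = √x: δ^3 = √1110/√2084 = √(1110/2084) = 0.72981.
Taking the cube root: δ = 0.72981^(1/3) ≈ 0.900.

δ ≈ 0.900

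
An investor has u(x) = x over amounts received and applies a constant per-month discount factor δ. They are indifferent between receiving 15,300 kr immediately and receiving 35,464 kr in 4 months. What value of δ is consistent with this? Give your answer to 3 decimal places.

Equating discounted utilities: u(15300) = δ^4·u(35464) ⇒ δ^4 = u(15300)/u(35464).
With u(x) = x: δ^4 = 15300/35464 = 0.43142.
So δ = 0.43142^(1/4) ≈ 0.810.

δ ≈ 0.810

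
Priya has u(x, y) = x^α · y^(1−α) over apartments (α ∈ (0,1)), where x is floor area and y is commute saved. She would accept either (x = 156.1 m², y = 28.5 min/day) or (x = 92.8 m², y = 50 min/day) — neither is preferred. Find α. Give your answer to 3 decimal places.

The Cobb–Douglas utilities coincide, so 156.1^α·28.5^(1−α) = 92.8^α·50^(1−α).
(156.1/92.8)^α = (50/28.5)^(1−α); take logs: α·ln(156.1/92.8) = (1−α)·ln(50/28.5), i.e. α·0.520050 = (1−α)·0.562119.
So α/(1−α) = (0.562119)/(0.520050) = 1.080894, and α = 1.080894/2.080894 ≈ 0.519.

α ≈ 0.519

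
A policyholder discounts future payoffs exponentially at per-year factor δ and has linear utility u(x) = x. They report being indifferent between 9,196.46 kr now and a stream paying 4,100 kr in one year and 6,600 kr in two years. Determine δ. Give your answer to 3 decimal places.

Equating present values: 9196.46 = 4100δ + 6600δ².
So 6600δ² + 4100δ − 9196.46 = 0.
The positive root is δ = [−4100 + √(4100² + 4·6600·9196.46)] / (2·6600) = (−4100 + 16112.000)/13200 ≈ 0.910.

δ ≈ 0.910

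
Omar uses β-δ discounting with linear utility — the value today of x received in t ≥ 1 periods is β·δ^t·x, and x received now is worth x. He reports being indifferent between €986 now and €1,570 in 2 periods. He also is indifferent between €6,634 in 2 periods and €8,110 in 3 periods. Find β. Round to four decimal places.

Both payoffs in the second observation are in the future, so β drops out: δ^2·6634 = δ^3·8110 ⇒ δ = 6634/8110 = 0.81800.
The first indifference: 986 = β·δ^2·1570, so β = 986/(δ^2·1570) = 986/(0.66913·1570) ≈ 0.9386.

β ≈ 0.9386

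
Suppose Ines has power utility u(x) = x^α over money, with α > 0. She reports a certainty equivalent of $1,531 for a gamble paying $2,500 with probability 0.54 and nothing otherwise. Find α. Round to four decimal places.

EU(lottery) = 0.54·2500^α + 0.46·0 = 0.54·2500^α.
Setting u(1531) equal to that: 1531^α = 0.54·2500^α ⇒ (1531/2500)^α = 0.54.
α = ln(0.54) / ln(1531/2500) = -0.6161861/-0.4903696 ≈ 1.2566.

α ≈ 1.2566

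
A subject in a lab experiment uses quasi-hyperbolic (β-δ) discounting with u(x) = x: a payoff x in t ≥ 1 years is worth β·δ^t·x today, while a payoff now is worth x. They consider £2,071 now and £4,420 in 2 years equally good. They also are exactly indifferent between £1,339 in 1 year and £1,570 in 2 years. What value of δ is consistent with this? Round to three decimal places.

δ ≈ 0.853

From the later pair, β·δ^1·1339 = β·δ^2·1570; dividing through, δ = 1339/1570 = 0.85287.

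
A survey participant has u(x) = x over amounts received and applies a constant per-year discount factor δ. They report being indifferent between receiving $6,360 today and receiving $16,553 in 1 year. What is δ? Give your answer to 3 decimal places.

δ ≈ 0.384

Indifference means u(6360) = δ · u(16553), so δ = u(6360)/u(16553).
With u(x) = x: δ = 6360/16553 = 0.38422.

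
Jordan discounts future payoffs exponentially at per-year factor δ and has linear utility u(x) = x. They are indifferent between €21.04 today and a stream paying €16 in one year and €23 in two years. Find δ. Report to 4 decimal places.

The stream is worth 16δ + 23δ² today, so 16δ + 23δ² = 21.04.
So 23δ² + 16δ − 21.04 = 0.
By the quadratic formula (taking the positive root), δ = (−16 + √2191.68) / 46 ≈ 0.6699.

δ ≈ 0.6699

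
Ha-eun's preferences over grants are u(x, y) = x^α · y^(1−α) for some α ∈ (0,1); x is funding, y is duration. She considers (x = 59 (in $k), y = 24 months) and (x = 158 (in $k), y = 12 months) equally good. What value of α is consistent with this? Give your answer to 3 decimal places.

Indifference: 59^α · 24^(1−α) = 158^α · 12^(1−α).
Rearrange to (59/158)^α = (12/24)^(1−α) and take logs: α·-0.985058 = (1−α)·-0.693147.
Thus α·(-1.678205) = -0.693147, so α = -0.693147/-1.678205 ≈ 0.413.

α ≈ 0.413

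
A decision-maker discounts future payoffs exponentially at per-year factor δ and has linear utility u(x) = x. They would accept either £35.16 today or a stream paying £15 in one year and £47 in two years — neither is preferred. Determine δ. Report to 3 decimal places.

δ ≈ 0.720

Present value of the stream is 15·δ + 47·δ². Indifference gives 15δ + 47δ² = 35.16.
Rearranged: 47δ² + 15δ − 35.16 = 0.
δ = (−15 + √(15² + 4·47·35.16)) / (2·47) = (−15 + √6835.08) / 94 ≈ 0.720.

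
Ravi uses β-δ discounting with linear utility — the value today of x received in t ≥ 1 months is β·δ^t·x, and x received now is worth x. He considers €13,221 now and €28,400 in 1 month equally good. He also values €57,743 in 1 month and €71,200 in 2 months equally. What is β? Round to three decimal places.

β ≈ 0.574

From the later pair, β·δ^1·57743 = β·δ^2·71200; dividing through, δ = 57743/71200 = 0.81100.
The first indifference: 13221 = β·δ·28400, so β = 13221/(δ·28400) = 13221/(0.81100·28400) ≈ 0.574.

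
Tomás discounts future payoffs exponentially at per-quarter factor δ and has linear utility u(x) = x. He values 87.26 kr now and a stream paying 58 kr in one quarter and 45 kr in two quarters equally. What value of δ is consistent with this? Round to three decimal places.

Present value of the stream is 58·δ + 45·δ². Indifference gives 58δ + 45δ² = 87.26.
Rearranged: 45δ² + 58δ − 87.26 = 0.
By the quadratic formula (taking the positive root), δ = (−58 + √19070.80) / 90 ≈ 0.890.

δ ≈ 0.890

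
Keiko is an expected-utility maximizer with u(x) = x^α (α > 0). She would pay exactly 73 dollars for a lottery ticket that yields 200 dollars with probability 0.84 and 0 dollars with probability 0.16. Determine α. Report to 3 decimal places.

α ≈ 0.173

EU(lottery) = 0.84·200^α + 0.16·0 = 0.84·200^α.
Indifference: 73^α = 0.84·200^α, so (73/200)^α = 0.84.
Taking logs: α·ln(73/200) = ln(0.84), so α = -0.174353 / -1.007858 ≈ 0.173.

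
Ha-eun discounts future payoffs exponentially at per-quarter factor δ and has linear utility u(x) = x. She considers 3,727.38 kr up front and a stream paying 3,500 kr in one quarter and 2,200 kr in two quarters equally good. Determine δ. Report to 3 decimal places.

Equating present values: 3727.38 = 3500δ + 2200δ².
Rearranged: 2200δ² + 3500δ − 3727.38 = 0.
δ = (−3500 + √(3500² + 4·2200·3727.38)) / (2·2200) = (−3500 + √45050944.00) / 4400 ≈ 0.730.

δ ≈ 0.730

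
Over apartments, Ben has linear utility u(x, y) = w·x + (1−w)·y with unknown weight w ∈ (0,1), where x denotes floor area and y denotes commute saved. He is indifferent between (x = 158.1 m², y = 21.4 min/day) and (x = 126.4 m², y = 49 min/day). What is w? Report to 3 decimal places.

w = 0.465

Equating utilities: w·158.1 + (1−w)·21.4 = w·126.4 + (1−w)·49.
Collecting terms: w·31.7 = (1−w)·27.6.
The marginal rate of substitution is 27.6/31.7, so w = 27.6/(31.7+27.6) = 0.465.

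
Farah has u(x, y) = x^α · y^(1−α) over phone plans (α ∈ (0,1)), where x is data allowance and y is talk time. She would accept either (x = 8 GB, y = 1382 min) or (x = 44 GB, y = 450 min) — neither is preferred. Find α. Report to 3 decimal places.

α ≈ 0.397

Set the two utilities equal: 8^α·1382^(1−α) = 44^α·450^(1−α).
Taking logs: α·ln 8 + (1−α)·ln 1382 = α·ln 44 + (1−α)·ln 450, i.e. α·-1.704748 = (1−α)·-1.122039.
So α/(1−α) = (-1.122039)/(-1.704748) = 0.658185, and α = 0.658185/1.658185 ≈ 0.397.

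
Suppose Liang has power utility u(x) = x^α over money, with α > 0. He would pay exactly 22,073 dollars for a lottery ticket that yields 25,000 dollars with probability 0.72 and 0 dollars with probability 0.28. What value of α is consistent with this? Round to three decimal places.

The lottery's expected utility is 0.72·u(25000) + 0.28·u(0) = 0.72·25000^α (since u(0) = 0 for α > 0).
Setting u(22073) equal to that: 22073^α = 0.72·25000^α ⇒ (22073/25000)^α = 0.72.
Take logs: α = ln 0.72 / ln(22073/25000) ≈ 2.63815.

α ≈ 2.638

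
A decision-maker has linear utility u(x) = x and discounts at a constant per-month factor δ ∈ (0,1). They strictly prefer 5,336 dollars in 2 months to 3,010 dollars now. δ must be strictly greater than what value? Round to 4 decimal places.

The preference means 3010 < δ^2·5336.
Hence δ^2 > 3010/5336 = 0.56409, and x ↦ x^(1/2) is increasing on (0,∞).
δ > (3010/5336)^(1/2) ≈ 0.7511.

δ > 0.7511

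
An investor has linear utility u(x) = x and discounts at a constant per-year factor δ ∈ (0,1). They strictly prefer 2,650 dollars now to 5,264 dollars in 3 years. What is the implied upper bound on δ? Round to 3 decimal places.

δ < 0.796

The preference means 2650 > δ^3·5264.
Hence δ^3 < 2650/5264 = 0.50342, and x ↦ x^(1/3) is increasing on (0,∞).
δ < (2650/5264)^(1/3) ≈ 0.796.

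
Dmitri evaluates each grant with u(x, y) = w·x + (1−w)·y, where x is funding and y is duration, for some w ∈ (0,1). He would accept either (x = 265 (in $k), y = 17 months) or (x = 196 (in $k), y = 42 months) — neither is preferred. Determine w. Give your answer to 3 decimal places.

Equating utilities: w·265 + (1−w)·17 = w·196 + (1−w)·42.
w·(265−196) = (1−w)·(42−17), i.e. w·69 = (1−w)·25.
Hence w = 25/(69+25) = 25/94 = 0.266.

w = 0.266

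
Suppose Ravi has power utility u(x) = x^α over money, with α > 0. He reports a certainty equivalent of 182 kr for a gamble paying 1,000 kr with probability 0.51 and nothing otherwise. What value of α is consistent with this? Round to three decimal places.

α ≈ 0.395

EU(lottery) = 0.51·1000^α + 0.49·0 = 0.51·1000^α.
Indifference: 182^α = 0.51·1000^α, so (182/1000)^α = 0.51.
Take logs: α = ln 0.51 / ln(182/1000) ≈ 0.39521.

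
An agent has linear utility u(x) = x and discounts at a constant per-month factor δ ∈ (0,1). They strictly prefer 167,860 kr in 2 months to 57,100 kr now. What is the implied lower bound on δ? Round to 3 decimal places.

Under u(x) = x this choice says 57100 < δ^2·167860.
Hence δ^2 > 57100/167860 = 0.34016, and x ↦ x^(1/2) is increasing on (0,∞).
δ > (57100/167860)^(1/2) ≈ 0.583.

δ > 0.583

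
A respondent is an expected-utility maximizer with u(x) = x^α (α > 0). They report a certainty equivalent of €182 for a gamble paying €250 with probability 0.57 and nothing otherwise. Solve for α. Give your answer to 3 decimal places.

Since u(0) = 0, the lottery's EU is 0.57·250^α.
Equating: 182^α = 0.57·250^α, i.e. 0.7280^α = 0.57.
Taking logs: α·ln(182/250) = ln(0.57), so α = -0.562119 / -0.317454 ≈ 1.771.

α ≈ 1.771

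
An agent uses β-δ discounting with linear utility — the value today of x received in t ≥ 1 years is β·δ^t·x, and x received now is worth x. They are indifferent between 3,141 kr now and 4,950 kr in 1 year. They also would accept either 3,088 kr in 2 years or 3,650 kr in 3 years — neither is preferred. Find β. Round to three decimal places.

From the later pair, β·δ^2·3088 = β·δ^3·3650; dividing through, δ = 3088/3650 = 0.84603.
Substituting δ into 3141 = β·δ·4950: β = 3141/(4187.836) ≈ 0.750.

β ≈ 0.750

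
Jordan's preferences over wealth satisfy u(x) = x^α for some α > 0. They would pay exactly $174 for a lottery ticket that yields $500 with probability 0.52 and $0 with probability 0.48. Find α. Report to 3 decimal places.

Since u(0) = 0, the lottery's EU is 0.52·500^α.
Indifference: 174^α = 0.52·500^α, so (174/500)^α = 0.52.
α = ln(0.52) / ln(174/500) = -0.653926/-1.055553 ≈ 0.620.

α ≈ 0.620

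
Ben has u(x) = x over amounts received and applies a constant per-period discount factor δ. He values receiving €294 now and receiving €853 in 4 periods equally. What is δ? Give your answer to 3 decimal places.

Equating discounted utilities: u(294) = δ^4·u(853) ⇒ δ^4 = u(294)/u(853).
With u(x) = x: δ^4 = 294/853 = 0.34467.
Hence δ = (0.34467)^(1/4) = 0.76621.

δ ≈ 0.766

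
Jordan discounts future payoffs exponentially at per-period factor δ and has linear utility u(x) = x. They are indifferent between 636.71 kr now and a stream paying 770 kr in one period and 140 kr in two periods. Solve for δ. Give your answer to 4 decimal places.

δ ≈ 0.7300

Present value of the stream is 770·δ + 140·δ². Indifference gives 770δ + 140δ² = 636.71.
So 140δ² + 770δ − 636.71 = 0.
The positive root is δ = [−770 + √(770² + 4·140·636.71)] / (2·140) = (−770 + 974.401)/280 ≈ 0.7300.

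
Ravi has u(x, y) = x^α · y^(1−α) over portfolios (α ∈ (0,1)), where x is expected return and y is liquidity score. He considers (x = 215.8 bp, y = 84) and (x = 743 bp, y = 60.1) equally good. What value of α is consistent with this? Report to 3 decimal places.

Indifference: 215.8^α · 84^(1−α) = 743^α · 60.1^(1−α).
Rearrange to (215.8/743)^α = (60.1/84)^(1−α) and take logs: α·-1.236344 = (1−α)·-0.334807.
With A = -1.236344 and B = -0.334807: α·A = (1−α)·B, so α = B/(A+B) = -0.334807/-1.571151 ≈ 0.213.

α ≈ 0.213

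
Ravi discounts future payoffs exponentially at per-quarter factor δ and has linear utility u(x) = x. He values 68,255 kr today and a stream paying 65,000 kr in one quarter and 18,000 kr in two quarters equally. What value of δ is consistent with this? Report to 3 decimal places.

The stream is worth 65000δ + 18000δ² today, so 65000δ + 18000δ² = 68255.
That is, 18000δ² + 65000δ − 68255 = 0, a quadratic in δ.
The positive root is δ = [−65000 + √(65000² + 4·18000·68255)] / (2·18000) = (−65000 + 95600.000)/36000 ≈ 0.850.

δ ≈ 0.850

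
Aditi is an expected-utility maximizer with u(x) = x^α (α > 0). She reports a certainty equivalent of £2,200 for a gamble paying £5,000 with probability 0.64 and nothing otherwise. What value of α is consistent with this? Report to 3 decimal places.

α ≈ 0.544

EU(lottery) = 0.64·5000^α + 0.36·0 = 0.64·5000^α.
Indifference: 2200^α = 0.64·5000^α, so (2200/5000)^α = 0.64.
Taking logs: α·ln(2200/5000) = ln(0.64), so α = -0.446287 / -0.820981 ≈ 0.544.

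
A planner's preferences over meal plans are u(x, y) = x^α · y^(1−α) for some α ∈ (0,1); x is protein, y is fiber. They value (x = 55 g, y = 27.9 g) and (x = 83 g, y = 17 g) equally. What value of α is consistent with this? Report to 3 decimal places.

α ≈ 0.546

The Cobb–Douglas utilities coincide, so 55^α·27.9^(1−α) = 83^α·17^(1−α).
(55/83)^α = (17/27.9)^(1−α); take logs: α·ln(55/83) = (1−α)·ln(17/27.9), i.e. α·-0.411507 = (1−α)·-0.495413.
Thus α·(-0.906920) = -0.495413, so α = -0.495413/-0.906920 ≈ 0.546.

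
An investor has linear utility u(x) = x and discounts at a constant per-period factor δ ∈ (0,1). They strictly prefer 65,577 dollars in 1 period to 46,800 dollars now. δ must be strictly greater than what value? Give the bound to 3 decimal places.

δ > 0.714

Under u(x) = x this choice says 46800 < δ·65577.
Dividing through by 65577 gives δ > 0.71366.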